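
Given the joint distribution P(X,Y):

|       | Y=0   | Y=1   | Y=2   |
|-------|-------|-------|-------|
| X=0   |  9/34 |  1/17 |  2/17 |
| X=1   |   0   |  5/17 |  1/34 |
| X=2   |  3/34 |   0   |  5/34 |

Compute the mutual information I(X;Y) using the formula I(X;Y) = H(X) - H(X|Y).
0.6227 bits

I(X;Y) = H(X) - H(X|Y)

Marginal of X (row sums):
  P(X=0) = 9/34 + 1/17 + 2/17 = 15/34
  P(X=1) = 0 + 5/17 + 1/34 = 11/34
  P(X=2) = 3/34 + 0 + 5/34 = 4/17
H(X) = -[(15/34)·log₂(15/34) + (11/34)·log₂(11/34) + (4/17)·log₂(4/17)]
  = 0.5208 + 0.5267 + 0.4912 = 1.5387 bits

Marginal of Y (column sums):
  P(Y=0) = 9/34 + 0 + 3/34 = 6/17
  P(Y=1) = 1/17 + 5/17 + 0 = 6/17
  P(Y=2) = 2/17 + 1/34 + 5/34 = 5/17
H(X|Y) = Σ_y P(y)·H(X|Y=y):
  Y=0: P(Y=0) = 6/17, P(X|Y=0) = (3/4, 0, 1/4) → H(X|Y=0) = 0.8113
  Y=1: P(Y=1) = 6/17, P(X|Y=1) = (1/6, 5/6, 0) → H(X|Y=1) = 0.6500
  Y=2: P(Y=2) = 5/17, P(X|Y=2) = (2/5, 1/10, 1/2) → H(X|Y=2) = 1.3610
H(X|Y) = (6/17)·0.8113 + (6/17)·0.6500 + (5/17)·1.3610 = 0.9160 bits

I(X;Y) = H(X) - H(X|Y) = 1.5387 - 0.9160 = 0.6227 bits

Cross-check via I(X;Y) = H(X) + H(Y) - H(X,Y): computing H(Y) from the column sums and H(X,Y) from the 9 cells in the same way gives H(Y) = 1.5799 bits and H(X,Y) = 2.4959 bits, so
I(X;Y) = 1.5387 + 1.5799 - 2.4959 = 0.6227 bits ✓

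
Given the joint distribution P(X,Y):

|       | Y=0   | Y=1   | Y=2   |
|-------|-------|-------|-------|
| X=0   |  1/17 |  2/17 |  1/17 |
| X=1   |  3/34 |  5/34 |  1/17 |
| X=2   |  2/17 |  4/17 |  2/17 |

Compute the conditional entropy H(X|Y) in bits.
1.5192 bits

H(X|Y) = H(X,Y) - H(Y)

H(X,Y) = -Σ_{x,y} P(x,y) log₂ P(x,y). Per-cell terms -P(x,y)·log₂P(x,y):
  X=0: 0.24044, 0.36323, 0.24044
  X=1: 0.30904, 0.40670, 0.24044
  X=2: 0.36323, 0.49117, 0.36323
Sum of the 9 terms: H(X,Y) = 3.01792 bits

Marginal of Y (column sums):
  P(Y=0) = 1/17 + 3/34 + 2/17 = 9/34
  P(Y=1) = 2/17 + 5/34 + 4/17 = 1/2
  P(Y=2) = 1/17 + 1/17 + 2/17 = 4/17
H(Y) = -[(9/34)·log₂(9/34) + (1/2)·log₂(1/2) + (4/17)·log₂(4/17)]
  = 0.50758 + 0.50000 + 0.49117 = 1.49875 bits

H(X|Y) = H(X,Y) - H(Y) = 3.01792 - 1.49875 = 1.5192 bits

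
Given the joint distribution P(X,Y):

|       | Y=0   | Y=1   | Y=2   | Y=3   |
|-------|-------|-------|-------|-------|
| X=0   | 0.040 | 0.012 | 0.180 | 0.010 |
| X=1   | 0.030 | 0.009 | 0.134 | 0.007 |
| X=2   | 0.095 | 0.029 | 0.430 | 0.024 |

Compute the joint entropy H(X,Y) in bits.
2.5491 bits

H(X,Y) = -Σ_{x,y} P(x,y) log₂ P(x,y). Per-cell terms -P(x,y)·log₂P(x,y):
  X=0: 0.18575, 0.07657, 0.44531, 0.06644
  X=1: 0.15177, 0.06116, 0.38856, 0.05011
  X=2: 0.32261, 0.14813, 0.52356, 0.12914
Sum of the 12 terms: H(X,Y) = 2.5491 bits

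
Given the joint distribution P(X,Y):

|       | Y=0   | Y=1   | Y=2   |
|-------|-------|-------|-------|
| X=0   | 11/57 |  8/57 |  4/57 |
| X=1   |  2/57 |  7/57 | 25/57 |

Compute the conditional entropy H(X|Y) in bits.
0.6981 bits

H(X|Y) = H(X,Y) - H(Y)

H(X,Y) = -Σ_{x,y} P(x,y) log₂ P(x,y). Per-cell terms -P(x,y)·log₂P(x,y):
  X=0: 0.45803583, 0.39759860, 0.26897474
  X=1: 0.16957509, 0.37155694, 0.52150606
Sum of the 6 terms: H(X,Y) = 2.1872473 bits

Marginal of Y (column sums):
  P(Y=0) = 11/57 + 2/57 = 13/57
  P(Y=1) = 8/57 + 7/57 = 5/19
  P(Y=2) = 4/57 + 25/57 = 29/57
H(Y) = -[(13/57)·log₂(13/57) + (5/19)·log₂(5/19) + (29/57)·log₂(29/57)]
  = 0.48634831 + 0.50684195 + 0.49600634 = 1.4891966 bits

H(X|Y) = H(X,Y) - H(Y) = 2.1872473 - 1.4891966 = 0.6981 bits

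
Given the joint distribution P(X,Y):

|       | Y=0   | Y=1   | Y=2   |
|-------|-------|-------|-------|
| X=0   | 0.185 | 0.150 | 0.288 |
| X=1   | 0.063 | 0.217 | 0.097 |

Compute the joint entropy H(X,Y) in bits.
2.4342 bits

H(X,Y) = -Σ_{x,y} P(x,y) log₂ P(x,y). Per-cell terms -P(x,y)·log₂P(x,y):
  X=0: 0.4504, 0.4105, 0.5172
  X=1: 0.2513, 0.4783, 0.3265
Sum of the 6 terms: H(X,Y) = 2.4342 bits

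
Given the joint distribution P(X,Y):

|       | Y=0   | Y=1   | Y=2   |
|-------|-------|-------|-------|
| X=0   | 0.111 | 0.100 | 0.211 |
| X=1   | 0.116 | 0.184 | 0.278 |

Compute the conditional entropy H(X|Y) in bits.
0.9751 bits

H(X|Y) = H(X,Y) - H(Y)

H(X,Y) = -Σ_{x,y} P(x,y) log₂ P(x,y). Per-cell terms -P(x,y)·log₂P(x,y):
  X=0: 0.35202, 0.33219, 0.47363
  X=1: 0.36051, 0.44937, 0.51342
Sum of the 6 terms: H(X,Y) = 2.48114 bits

Marginal of Y (column sums):
  P(Y=0) = 0.111 + 0.116 = 0.227
  P(Y=1) = 0.100 + 0.184 = 0.284
  P(Y=2) = 0.211 + 0.278 = 0.489
H(Y) = -[0.227·log₂(0.227) + 0.284·log₂(0.284) + 0.489·log₂(0.489)]
  = 0.48561 + 0.51575 + 0.50469 = 1.50605 bits

H(X|Y) = H(X,Y) - H(Y) = 2.48114 - 1.50605 = 0.9751 bits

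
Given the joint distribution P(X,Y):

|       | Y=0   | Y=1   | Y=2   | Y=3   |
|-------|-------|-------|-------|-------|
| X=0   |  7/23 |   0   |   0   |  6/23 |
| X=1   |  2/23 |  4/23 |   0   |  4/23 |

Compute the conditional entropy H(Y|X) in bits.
1.2245 bits

H(Y|X) = H(X,Y) - H(X)

H(X,Y) = -Σ_{x,y} P(x,y) log₂ P(x,y). Per-cell terms -P(x,y)·log₂P(x,y):
  X=0: 0.52232, 0.00000, 0.00000, 0.50572
  X=1: 0.30640, 0.43888, 0.00000, 0.43888
  (cells with P = 0 contribute 0)
Sum of the 8 terms: H(X,Y) = 2.2122 bits

Marginal of X (row sums):
  P(X=0) = 7/23 + 0 + 0 + 6/23 = 13/23
  P(X=1) = 2/23 + 4/23 + 0 + 4/23 = 10/23
H(X) = -[(13/23)·log₂(13/23) + (10/23)·log₂(10/23)]
  = 0.46524 + 0.52245 = 0.9877 bits

H(Y|X) = H(X,Y) - H(X) = 2.2122 - 0.9877 = 1.2245 bits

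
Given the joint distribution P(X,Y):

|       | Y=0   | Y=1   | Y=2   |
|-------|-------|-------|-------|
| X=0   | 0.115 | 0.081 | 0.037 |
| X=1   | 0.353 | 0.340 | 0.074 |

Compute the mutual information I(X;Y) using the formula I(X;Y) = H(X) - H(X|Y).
0.0074 bits

I(X;Y) = H(X) - H(X|Y)

Marginal of X (row sums):
  P(X=0) = 0.115 + 0.081 + 0.037 = 0.233
  P(X=1) = 0.353 + 0.340 + 0.074 = 0.767
H(X) = -[0.233·log₂(0.233) + 0.767·log₂(0.767)]
  = 0.489672 + 0.293532 = 0.78320 bits

Marginal of Y (column sums):
  P(Y=0) = 0.115 + 0.353 = 0.468
  P(Y=1) = 0.081 + 0.340 = 0.421
  P(Y=2) = 0.037 + 0.074 = 0.111
H(X|Y) = Σ_y P(y)·H(X|Y=y):
  Y=0: P(Y=0) = 0.468, P(X|Y=0) = (115/468, 353/468) → H(X|Y=0) = 0.804434
  Y=1: P(Y=1) = 0.421, P(X|Y=1) = (81/421, 340/421) → H(X|Y=1) = 0.706463
  Y=2: P(Y=2) = 0.111, P(X|Y=2) = (1/3, 2/3) → H(X|Y=2) = 0.918296
H(X|Y) = 0.468·0.804434 + 0.421·0.706463 + 0.111·0.918296 = 0.77583 bits

I(X;Y) = H(X) - H(X|Y) = 0.78320 - 0.77583 = 0.0074 bits

Cross-check via I(X;Y) = H(X) + H(Y) - H(X,Y): computing H(Y) from the column sums and H(X,Y) from the 6 cells in the same way gives H(Y) = 1.39013 bits and H(X,Y) = 2.16596 bits, so
I(X;Y) = 0.78320 + 1.39013 - 2.16596 = 0.0074 bits ✓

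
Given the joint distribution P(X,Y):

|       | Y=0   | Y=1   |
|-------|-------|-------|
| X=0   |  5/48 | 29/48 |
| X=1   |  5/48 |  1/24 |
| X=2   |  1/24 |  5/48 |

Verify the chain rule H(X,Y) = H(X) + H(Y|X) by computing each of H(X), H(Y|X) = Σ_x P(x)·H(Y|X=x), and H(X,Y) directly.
H(X) = 1.1625 bits, H(Y|X) = 0.6785 bits, H(X,Y) = 1.8410 bits

Marginal of X (row sums):
  P(X=0) = 5/48 + 29/48 = 17/24
  P(X=1) = 5/48 + 1/24 = 7/48
  P(X=2) = 1/24 + 5/48 = 7/48
H(X) = -[(17/24)·log₂(17/24) + (7/48)·log₂(7/48) + (7/48)·log₂(7/48)]
  = 0.35240 + 0.40507 + 0.40507 = 1.1625 bits

H(Y|X) = Σ_x P(x)·H(Y|X=x):
  X=0: P(X=0) = 17/24, P(Y|X=0) = (5/34, 29/34) → H(Y|X=0) = 0.60243
  X=1: P(X=1) = 7/48, P(Y|X=1) = (5/7, 2/7) → H(Y|X=1) = 0.86312
  X=2: P(X=2) = 7/48, P(Y|X=2) = (2/7, 5/7) → H(Y|X=2) = 0.86312
H(Y|X) = (17/24)·0.60243 + (7/48)·0.86312 + (7/48)·0.86312 = 0.6785 bits

H(X,Y) = -Σ_{x,y} P(x,y) log₂ P(x,y). Per-cell terms -P(x,y)·log₂P(x,y):
  X=0: 0.33990, 0.43922
  X=1: 0.33990, 0.19104
  X=2: 0.19104, 0.33990
Sum of the 6 terms: H(X,Y) = 1.8410 bits

Chain rule check:
  H(X) + H(Y|X) = 1.1625 + 0.6785 = 1.8410 bits
  H(X,Y) = 1.8410 bits
✓ Chain rule verified.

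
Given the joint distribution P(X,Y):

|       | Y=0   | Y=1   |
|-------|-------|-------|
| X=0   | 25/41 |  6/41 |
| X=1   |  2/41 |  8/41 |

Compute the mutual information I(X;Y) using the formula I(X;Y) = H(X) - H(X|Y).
0.2142 bits

I(X;Y) = H(X) - H(X|Y)

Marginal of X (row sums):
  P(X=0) = 25/41 + 6/41 = 31/41
  P(X=1) = 2/41 + 8/41 = 10/41
H(X) = -[(31/41)·log₂(31/41) + (10/41)·log₂(10/41)]
  = 0.30498 + 0.49649 = 0.8015 bits

Marginal of Y (column sums):
  P(Y=0) = 25/41 + 2/41 = 27/41
  P(Y=1) = 6/41 + 8/41 = 14/41
H(X|Y) = Σ_y P(y)·H(X|Y=y):
  Y=0: P(Y=0) = 27/41, P(X|Y=0) = (25/27, 2/27) → H(X|Y=0) = 0.38095
  Y=1: P(Y=1) = 14/41, P(X|Y=1) = (3/7, 4/7) → H(X|Y=1) = 0.98523
H(X|Y) = (27/41)·0.38095 + (14/41)·0.98523 = 0.5873 bits

I(X;Y) = H(X) - H(X|Y) = 0.8015 - 0.5873 = 0.2142 bits

Cross-check via I(X;Y) = H(X) + H(Y) - H(X,Y): computing H(Y) from the column sums and H(X,Y) from the 4 cells in the same way gives H(Y) = 0.9262 bits and H(X,Y) = 1.5135 bits, so
I(X;Y) = 0.8015 + 0.9262 - 1.5135 = 0.2142 bits ✓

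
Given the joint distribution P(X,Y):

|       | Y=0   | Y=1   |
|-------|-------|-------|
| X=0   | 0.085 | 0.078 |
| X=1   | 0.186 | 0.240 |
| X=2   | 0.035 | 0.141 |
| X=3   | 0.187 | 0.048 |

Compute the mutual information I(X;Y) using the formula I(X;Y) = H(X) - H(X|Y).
0.1177 bits

I(X;Y) = H(X) - H(X|Y)

Marginal of X (row sums):
  P(X=0) = 0.085 + 0.078 = 0.163
  P(X=1) = 0.186 + 0.240 = 0.426
  P(X=2) = 0.035 + 0.141 = 0.176
  P(X=3) = 0.187 + 0.048 = 0.235
H(X) = -[0.163·log₂(0.163) + 0.426·log₂(0.426) + 0.176·log₂(0.176) + 0.235·log₂(0.235)]
  = 0.426580 + 0.524438 + 0.441118 + 0.490978 = 1.88311 bits

Marginal of Y (column sums):
  P(Y=0) = 0.085 + 0.186 + 0.035 + 0.187 = 0.493
  P(Y=1) = 0.078 + 0.240 + 0.141 + 0.048 = 0.507
H(X|Y) = Σ_y P(y)·H(X|Y=y):
  Y=0: P(Y=0) = 0.493, P(X|Y=0) = (5/29, 186/493, 35/493, 11/29) → H(X|Y=0) = 1.769225
  Y=1: P(Y=1) = 0.507, P(X|Y=1) = (2/13, 80/169, 47/169, 16/169) → H(X|Y=1) = 1.761641
H(X|Y) = 0.493·1.769225 + 0.507·1.761641 = 1.76538 bits

I(X;Y) = H(X) - H(X|Y) = 1.88311 - 1.76538 = 0.1177 bits

Cross-check via I(X;Y) = H(X) + H(Y) - H(X,Y): computing H(Y) from the column sums and H(X,Y) from the 8 cells in the same way gives H(Y) = 0.99986 bits and H(X,Y) = 2.76524 bits, so
I(X;Y) = 1.88311 + 0.99986 - 2.76524 = 0.1177 bits ✓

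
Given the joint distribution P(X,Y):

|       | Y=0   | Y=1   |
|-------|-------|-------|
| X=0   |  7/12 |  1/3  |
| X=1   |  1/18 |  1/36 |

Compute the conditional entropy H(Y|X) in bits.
0.9434 bits

H(Y|X) = H(X,Y) - H(X)

H(X,Y) = -Σ_{x,y} P(x,y) log₂ P(x,y). Per-cell terms -P(x,y)·log₂P(x,y):
  X=0: 0.4536, 0.5283
  X=1: 0.2317, 0.1436
Sum of the 4 terms: H(X,Y) = 1.3572 bits

Marginal of X (row sums):
  P(X=0) = 7/12 + 1/3 = 11/12
  P(X=1) = 1/18 + 1/36 = 1/12
H(X) = -[(11/12)·log₂(11/12) + (1/12)·log₂(1/12)]
  = 0.1151 + 0.2987 = 0.4138 bits

H(Y|X) = H(X,Y) - H(X) = 1.3572 - 0.4138 = 0.9434 bits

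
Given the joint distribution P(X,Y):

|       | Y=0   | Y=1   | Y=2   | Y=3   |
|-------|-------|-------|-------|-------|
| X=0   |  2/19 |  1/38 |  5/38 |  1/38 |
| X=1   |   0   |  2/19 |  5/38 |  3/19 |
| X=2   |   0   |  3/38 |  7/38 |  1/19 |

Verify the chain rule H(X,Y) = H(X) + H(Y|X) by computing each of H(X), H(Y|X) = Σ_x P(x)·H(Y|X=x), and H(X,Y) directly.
H(X) = 1.5722 bits, H(Y|X) = 1.5406 bits, H(X,Y) = 3.1128 bits

Marginal of X (row sums):
  P(X=0) = 2/19 + 1/38 + 5/38 + 1/38 = 11/38
  P(X=1) = 0 + 2/19 + 5/38 + 3/19 = 15/38
  P(X=2) = 0 + 3/38 + 7/38 + 1/19 = 6/19
H(X) = -[(11/38)·log₂(11/38) + (15/38)·log₂(15/38) + (6/19)·log₂(6/19)]
  = 0.51772 + 0.52936 + 0.52515 = 1.5722 bits

H(Y|X) = Σ_x P(x)·H(Y|X=x):
  X=0: P(X=0) = 11/38, P(Y|X=0) = (4/11, 1/11, 5/11, 1/11) → H(Y|X=0) = 1.67674
  X=1: P(X=1) = 15/38, P(Y|X=1) = (0, 4/15, 1/3, 2/5) → H(Y|X=1) = 1.56560
  X=2: P(X=2) = 6/19, P(Y|X=2) = (0, 1/4, 7/12, 1/6) → H(Y|X=2) = 1.38443
H(Y|X) = (11/38)·1.67674 + (15/38)·1.56560 + (6/19)·1.38443 = 1.5406 bits

H(X,Y) = -Σ_{x,y} P(x,y) log₂ P(x,y). Per-cell terms -P(x,y)·log₂P(x,y):
  X=0: 0.34189, 0.13810, 0.38500, 0.13810
  X=1: 0.00000, 0.34189, 0.38500, 0.42047
  X=2: 0.00000, 0.28918, 0.44958, 0.22358
  (cells with P = 0 contribute 0)
Sum of the 12 terms: H(X,Y) = 3.1128 bits

Chain rule check:
  H(X) + H(Y|X) = 1.5722 + 1.5406 = 3.1128 bits
  H(X,Y) = 3.1128 bits
✓ Chain rule verified.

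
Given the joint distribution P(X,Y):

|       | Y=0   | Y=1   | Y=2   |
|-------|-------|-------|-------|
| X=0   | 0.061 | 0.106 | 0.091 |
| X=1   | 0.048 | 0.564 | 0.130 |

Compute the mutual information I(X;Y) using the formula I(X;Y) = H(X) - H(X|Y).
0.0777 bits

I(X;Y) = H(X) - H(X|Y)

Marginal of X (row sums):
  P(X=0) = 0.061 + 0.106 + 0.091 = 0.258
  P(X=1) = 0.048 + 0.564 + 0.130 = 0.742
H(X) = -[0.258·log₂(0.258) + 0.742·log₂(0.742)]
  = 0.504276 + 0.319438 = 0.82371 bits

Marginal of Y (column sums):
  P(Y=0) = 0.061 + 0.048 = 0.109
  P(Y=1) = 0.106 + 0.564 = 0.670
  P(Y=2) = 0.091 + 0.130 = 0.221
H(X|Y) = Σ_y P(y)·H(X|Y=y):
  Y=0: P(Y=0) = 0.109, P(X|Y=0) = (61/109, 48/109) → H(X|Y=0) = 0.989715
  Y=1: P(Y=1) = 0.670, P(X|Y=1) = (53/335, 282/335) → H(X|Y=1) = 0.630008
  Y=2: P(Y=2) = 0.221, P(X|Y=2) = (7/17, 10/17) → H(X|Y=2) = 0.977418
H(X|Y) = 0.109·0.989715 + 0.670·0.630008 + 0.221·0.977418 = 0.74599 bits

I(X;Y) = H(X) - H(X|Y) = 0.82371 - 0.74599 = 0.0777 bits

Cross-check via I(X;Y) = H(X) + H(Y) - H(X,Y): computing H(Y) from the column sums and H(X,Y) from the 6 cells in the same way gives H(Y) = 1.21695 bits and H(X,Y) = 1.96295 bits, so
I(X;Y) = 0.82371 + 1.21695 - 1.96295 = 0.0777 bits ✓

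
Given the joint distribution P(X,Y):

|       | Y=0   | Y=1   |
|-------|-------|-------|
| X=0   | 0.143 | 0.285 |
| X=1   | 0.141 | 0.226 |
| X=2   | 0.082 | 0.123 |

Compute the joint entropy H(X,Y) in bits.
2.4685 bits

H(X,Y) = -Σ_{x,y} P(x,y) log₂ P(x,y). Per-cell terms -P(x,y)·log₂P(x,y):
  X=0: 0.4012, 0.5161
  X=1: 0.3985, 0.4849
  X=2: 0.2959, 0.3719
Sum of the 6 terms: H(X,Y) = 2.4685 bits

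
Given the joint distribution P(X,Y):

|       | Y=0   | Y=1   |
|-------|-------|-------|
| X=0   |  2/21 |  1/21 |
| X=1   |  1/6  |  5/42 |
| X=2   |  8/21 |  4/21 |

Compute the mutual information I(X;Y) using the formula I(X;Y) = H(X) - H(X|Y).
0.0044 bits

I(X;Y) = H(X) - H(X|Y)

Marginal of X (row sums):
  P(X=0) = 2/21 + 1/21 = 1/7
  P(X=1) = 1/6 + 5/42 = 2/7
  P(X=2) = 8/21 + 4/21 = 4/7
H(X) = -[(1/7)·log₂(1/7) + (2/7)·log₂(2/7) + (4/7)·log₂(4/7)]
  = 0.4011 + 0.5164 + 0.4613 = 1.3788 bits

Marginal of Y (column sums):
  P(Y=0) = 2/21 + 1/6 + 8/21 = 9/14
  P(Y=1) = 1/21 + 5/42 + 4/21 = 5/14
H(X|Y) = Σ_y P(y)·H(X|Y=y):
  Y=0: P(Y=0) = 9/14, P(X|Y=0) = (4/27, 7/27, 16/27) → H(X|Y=0) = 1.3604
  Y=1: P(Y=1) = 5/14, P(X|Y=1) = (2/15, 1/3, 8/15) → H(X|Y=1) = 1.3996
H(X|Y) = (9/14)·1.3604 + (5/14)·1.3996 = 1.3744 bits

I(X;Y) = H(X) - H(X|Y) = 1.3788 - 1.3744 = 0.0044 bits

Cross-check via I(X;Y) = H(X) + H(Y) - H(X,Y): computing H(Y) from the column sums and H(X,Y) from the 6 cells in the same way gives H(Y) = 0.9403 bits and H(X,Y) = 2.3147 bits, so
I(X;Y) = 1.3788 + 0.9403 - 2.3147 = 0.0044 bits ✓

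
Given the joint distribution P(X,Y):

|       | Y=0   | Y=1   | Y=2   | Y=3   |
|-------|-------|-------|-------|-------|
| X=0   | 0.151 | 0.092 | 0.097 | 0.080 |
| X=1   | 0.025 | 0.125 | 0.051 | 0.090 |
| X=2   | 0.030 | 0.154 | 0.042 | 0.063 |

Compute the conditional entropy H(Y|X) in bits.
1.8355 bits

H(Y|X) = H(X,Y) - H(X)

H(X,Y) = -Σ_{x,y} P(x,y) log₂ P(x,y). Per-cell terms -P(x,y)·log₂P(x,y):
  X=0: 0.411834, 0.316684, 0.326490, 0.291508
  X=1: 0.133048, 0.375000, 0.218961, 0.312654
  X=2: 0.151767, 0.415646, 0.192086, 0.251276
Sum of the 12 terms: H(X,Y) = 3.39695 bits

Marginal of X (row sums):
  P(X=0) = 0.151 + 0.092 + 0.097 + 0.080 = 0.420
  P(X=1) = 0.025 + 0.125 + 0.051 + 0.090 = 0.291
  P(X=2) = 0.030 + 0.154 + 0.042 + 0.063 = 0.289
H(X) = -[0.420·log₂(0.420) + 0.291·log₂(0.291) + 0.289·log₂(0.289)]
  = 0.525646 + 0.518245 + 0.517558 = 1.56145 bits

H(Y|X) = H(X,Y) - H(X) = 3.39695 - 1.56145 = 1.8355 bits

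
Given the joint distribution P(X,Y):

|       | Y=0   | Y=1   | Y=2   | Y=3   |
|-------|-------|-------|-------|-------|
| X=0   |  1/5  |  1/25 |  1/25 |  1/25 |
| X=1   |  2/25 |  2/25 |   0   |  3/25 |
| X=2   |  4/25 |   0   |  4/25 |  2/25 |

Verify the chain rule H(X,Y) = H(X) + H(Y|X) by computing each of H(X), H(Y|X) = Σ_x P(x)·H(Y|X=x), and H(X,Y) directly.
H(X) = 1.5690 bits, H(Y|X) = 1.5402 bits, H(X,Y) = 3.1093 bits

Marginal of X (row sums):
  P(X=0) = 1/5 + 1/25 + 1/25 + 1/25 = 8/25
  P(X=1) = 2/25 + 2/25 + 0 + 3/25 = 7/25
  P(X=2) = 4/25 + 0 + 4/25 + 2/25 = 2/5
H(X) = -[(8/25)·log₂(8/25) + (7/25)·log₂(7/25) + (2/5)·log₂(2/5)]
  = 0.52603 + 0.51422 + 0.52877 = 1.5690 bits

H(Y|X) = Σ_x P(x)·H(Y|X=x):
  X=0: P(X=0) = 8/25, P(Y|X=0) = (5/8, 1/8, 1/8, 1/8) → H(Y|X=0) = 1.54879
  X=1: P(X=1) = 7/25, P(Y|X=1) = (2/7, 2/7, 0, 3/7) → H(Y|X=1) = 1.55666
  X=2: P(X=2) = 2/5, P(Y|X=2) = (2/5, 0, 2/5, 1/5) → H(Y|X=2) = 1.52193
H(Y|X) = (8/25)·1.54879 + (7/25)·1.55666 + (2/5)·1.52193 = 1.5402 bits

H(X,Y) = -Σ_{x,y} P(x,y) log₂ P(x,y). Per-cell terms -P(x,y)·log₂P(x,y):
  X=0: 0.46439, 0.18575, 0.18575, 0.18575
  X=1: 0.29151, 0.29151, 0.00000, 0.36707
  X=2: 0.42302, 0.00000, 0.42302, 0.29151
  (cells with P = 0 contribute 0)
Sum of the 12 terms: H(X,Y) = 3.1093 bits

Chain rule check:
  H(X) + H(Y|X) = 1.5690 + 1.5402 = 3.1092 bits
  H(X,Y) = 3.1093 bits
✓ Chain rule verified (Δ = 0.0001 is 4-dp rounding noise: each of the three values was rounded independently).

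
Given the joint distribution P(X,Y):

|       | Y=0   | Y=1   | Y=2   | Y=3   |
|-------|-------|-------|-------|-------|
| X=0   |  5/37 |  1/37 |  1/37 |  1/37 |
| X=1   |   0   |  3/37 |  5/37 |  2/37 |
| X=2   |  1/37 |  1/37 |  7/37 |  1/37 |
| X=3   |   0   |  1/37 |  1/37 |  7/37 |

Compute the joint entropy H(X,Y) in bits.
3.3371 bits

H(X,Y) = -Σ_{x,y} P(x,y) log₂ P(x,y). Per-cell terms -P(x,y)·log₂P(x,y):
  X=0: 0.39021, 0.14080, 0.14080, 0.14080
  X=1: 0.00000, 0.29388, 0.39021, 0.22754
  X=2: 0.14080, 0.14080, 0.45445, 0.14080
  X=3: 0.00000, 0.14080, 0.14080, 0.45445
  (cells with P = 0 contribute 0)
Sum of the 16 terms: H(X,Y) = 3.3371 bits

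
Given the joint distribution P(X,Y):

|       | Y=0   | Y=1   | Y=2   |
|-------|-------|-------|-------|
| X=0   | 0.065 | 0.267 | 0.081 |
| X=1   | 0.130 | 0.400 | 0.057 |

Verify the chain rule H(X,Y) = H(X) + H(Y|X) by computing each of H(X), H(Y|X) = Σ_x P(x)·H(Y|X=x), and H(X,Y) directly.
H(X) = 0.9780 bits, H(Y|X) = 1.2276 bits, H(X,Y) = 2.2057 bits

Marginal of X (row sums):
  P(X=0) = 0.065 + 0.267 + 0.081 = 0.413
  P(X=1) = 0.130 + 0.400 + 0.057 = 0.587
H(X) = -[0.413·log₂(0.413) + 0.587·log₂(0.587)]
  = 0.5269 + 0.4511 = 0.9780 bits

H(Y|X) = Σ_x P(x)·H(Y|X=x):
  X=0: P(X=0) = 0.413, P(Y|X=0) = (65/413, 267/413, 81/413) → H(Y|X=0) = 1.2876
  X=1: P(X=1) = 0.587, P(Y|X=1) = (130/587, 400/587, 57/587) → H(Y|X=1) = 1.1854
H(Y|X) = 0.413·1.2876 + 0.587·1.1854 = 1.2276 bits

H(X,Y) = -Σ_{x,y} P(x,y) log₂ P(x,y). Per-cell terms -P(x,y)·log₂P(x,y):
  X=0: 0.2563, 0.5087, 0.2937
  X=1: 0.3826, 0.5288, 0.2356
Sum of the 6 terms: H(X,Y) = 2.2057 bits

Chain rule check:
  H(X) + H(Y|X) = 0.9780 + 1.2276 = 2.2056 bits
  H(X,Y) = 2.2057 bits
✓ Chain rule verified (Δ = 0.0001 is 4-dp rounding noise: each of the three values was rounded independently).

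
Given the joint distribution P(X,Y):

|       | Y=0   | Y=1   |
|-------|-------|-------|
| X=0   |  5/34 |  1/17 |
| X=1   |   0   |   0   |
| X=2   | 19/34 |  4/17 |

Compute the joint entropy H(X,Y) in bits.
1.6075 bits

H(X,Y) = -Σ_{x,y} P(x,y) log₂ P(x,y). Per-cell terms -P(x,y)·log₂P(x,y):
  X=0: 0.4067, 0.2404
  X=1: 0.0000, 0.0000
  X=2: 0.4692, 0.4912
  (cells with P = 0 contribute 0)
Sum of the 6 terms: H(X,Y) = 1.6075 bits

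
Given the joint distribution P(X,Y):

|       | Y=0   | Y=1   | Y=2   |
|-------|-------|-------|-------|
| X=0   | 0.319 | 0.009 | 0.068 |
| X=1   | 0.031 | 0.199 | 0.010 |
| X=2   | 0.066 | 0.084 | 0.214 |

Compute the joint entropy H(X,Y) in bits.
2.5710 bits

H(X,Y) = -Σ_{x,y} P(x,y) log₂ P(x,y). Per-cell terms -P(x,y)·log₂P(x,y):
  X=0: 0.5258, 0.0612, 0.2637
  X=1: 0.1554, 0.4635, 0.0664
  X=2: 0.2588, 0.3002, 0.4760
Sum of the 9 terms: H(X,Y) = 2.5710 bits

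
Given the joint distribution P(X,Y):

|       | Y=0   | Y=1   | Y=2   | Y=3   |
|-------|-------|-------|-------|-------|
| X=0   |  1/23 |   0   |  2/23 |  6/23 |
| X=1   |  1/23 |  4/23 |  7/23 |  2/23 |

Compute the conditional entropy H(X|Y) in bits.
0.6682 bits

H(X|Y) = H(X,Y) - H(Y)

H(X,Y) = -Σ_{x,y} P(x,y) log₂ P(x,y). Per-cell terms -P(x,y)·log₂P(x,y):
  X=0: 0.1967, 0.0000, 0.3064, 0.5057
  X=1: 0.1967, 0.4389, 0.5223, 0.3064
  (cells with P = 0 contribute 0)
Sum of the 8 terms: H(X,Y) = 2.4731 bits

Marginal of Y (column sums):
  P(Y=0) = 1/23 + 1/23 = 2/23
  P(Y=1) = 0 + 4/23 = 4/23
  P(Y=2) = 2/23 + 7/23 = 9/23
  P(Y=3) = 6/23 + 2/23 = 8/23
H(Y) = -[(2/23)·log₂(2/23) + (4/23)·log₂(4/23) + (9/23)·log₂(9/23) + (8/23)·log₂(8/23)]
  = 0.3064 + 0.4389 + 0.5297 + 0.5299 = 1.8049 bits

H(X|Y) = H(X,Y) - H(Y) = 2.4731 - 1.8049 = 0.6682 bits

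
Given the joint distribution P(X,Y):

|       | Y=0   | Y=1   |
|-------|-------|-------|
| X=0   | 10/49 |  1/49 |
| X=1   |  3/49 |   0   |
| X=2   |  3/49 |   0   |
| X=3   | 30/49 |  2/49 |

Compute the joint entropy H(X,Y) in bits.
1.6977 bits

H(X,Y) = -Σ_{x,y} P(x,y) log₂ P(x,y). Per-cell terms -P(x,y)·log₂P(x,y):
  X=0: 0.4679, 0.1146
  X=1: 0.2467, 0.0000
  X=2: 0.2467, 0.0000
  X=3: 0.4334, 0.1884
  (cells with P = 0 contribute 0)
Sum of the 8 terms: H(X,Y) = 1.6977 bits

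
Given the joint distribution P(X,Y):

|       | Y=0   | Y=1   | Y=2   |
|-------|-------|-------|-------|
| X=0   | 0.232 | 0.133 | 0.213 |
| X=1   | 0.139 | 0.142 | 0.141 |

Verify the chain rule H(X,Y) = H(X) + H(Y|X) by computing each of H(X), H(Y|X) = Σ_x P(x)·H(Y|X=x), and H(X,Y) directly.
H(X) = 0.9824 bits, H(Y|X) = 1.5630 bits, H(X,Y) = 2.5454 bits

Marginal of X (row sums):
  P(X=0) = 0.232 + 0.133 + 0.213 = 0.578
  P(X=1) = 0.139 + 0.142 + 0.141 = 0.422
H(X) = -[0.578·log₂(0.578) + 0.422·log₂(0.422)]
  = 0.45712 + 0.52526 = 0.9824 bits

H(Y|X) = Σ_x P(x)·H(Y|X=x):
  X=0: P(X=0) = 0.578, P(Y|X=0) = (116/289, 133/578, 213/578) → H(Y|X=0) = 1.54708
  X=1: P(X=1) = 0.422, P(Y|X=1) = (139/422, 71/211, 141/422) → H(Y|X=1) = 1.58491
H(Y|X) = 0.578·1.54708 + 0.422·1.58491 = 1.5630 bits

H(X,Y) = -Σ_{x,y} P(x,y) log₂ P(x,y). Per-cell terms -P(x,y)·log₂P(x,y):
  X=0: 0.48901, 0.38710, 0.47522
  X=1: 0.39571, 0.39988, 0.39850
Sum of the 6 terms: H(X,Y) = 2.5454 bits

Chain rule check:
  H(X) + H(Y|X) = 0.9824 + 1.5630 = 2.5454 bits
  H(X,Y) = 2.5454 bits
✓ Chain rule verified.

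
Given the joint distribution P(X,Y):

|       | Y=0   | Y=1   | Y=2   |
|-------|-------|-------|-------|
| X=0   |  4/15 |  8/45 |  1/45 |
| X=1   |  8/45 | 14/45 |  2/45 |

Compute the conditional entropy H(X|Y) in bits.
0.9551 bits

H(X|Y) = H(X,Y) - H(Y)

H(X,Y) = -Σ_{x,y} P(x,y) log₂ P(x,y). Per-cell terms -P(x,y)·log₂P(x,y):
  X=0: 0.50850416, 0.44299611, 0.12204118
  X=1: 0.44299611, 0.52406610, 0.19963792
Sum of the 6 terms: H(X,Y) = 2.2402416 bits

Marginal of Y (column sums):
  P(Y=0) = 4/15 + 8/45 = 4/9
  P(Y=1) = 8/45 + 14/45 = 22/45
  P(Y=2) = 1/45 + 2/45 = 1/15
H(Y) = -[(4/9)·log₂(4/9) + (22/45)·log₂(22/45) + (1/15)·log₂(1/15)]
  = 0.51996667 + 0.50473939 + 0.26045937 = 1.2851654 bits

H(X|Y) = H(X,Y) - H(Y) = 2.2402416 - 1.2851654 = 0.9551 bits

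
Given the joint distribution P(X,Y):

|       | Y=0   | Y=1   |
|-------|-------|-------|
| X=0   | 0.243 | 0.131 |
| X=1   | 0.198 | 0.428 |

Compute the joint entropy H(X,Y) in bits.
1.8667 bits

H(X,Y) = -Σ_{x,y} P(x,y) log₂ P(x,y). Per-cell terms -P(x,y)·log₂P(x,y):
  X=0: 0.4960, 0.3841
  X=1: 0.4626, 0.5240
Sum of the 4 terms: H(X,Y) = 1.8667 bits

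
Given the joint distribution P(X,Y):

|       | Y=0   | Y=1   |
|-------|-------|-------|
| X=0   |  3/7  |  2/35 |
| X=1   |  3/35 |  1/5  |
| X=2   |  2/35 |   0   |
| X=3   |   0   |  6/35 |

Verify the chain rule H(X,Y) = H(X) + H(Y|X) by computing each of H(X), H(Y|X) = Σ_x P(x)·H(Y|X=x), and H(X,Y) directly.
H(X) = 1.6945 bits, H(Y|X) = 0.5056 bits, H(X,Y) = 2.2002 bits

Marginal of X (row sums):
  P(X=0) = 3/7 + 2/35 = 17/35
  P(X=1) = 3/35 + 1/5 = 2/7
  P(X=2) = 2/35 + 0 = 2/35
  P(X=3) = 0 + 6/35 = 6/35
H(X) = -[(17/35)·log₂(17/35) + (2/7)·log₂(2/7) + (2/35)·log₂(2/35) + (6/35)·log₂(6/35)]
  = 0.506027 + 0.516387 + 0.235959 + 0.436169 = 1.6945 bits

H(Y|X) = Σ_x P(x)·H(Y|X=x):
  X=0: P(X=0) = 17/35, P(Y|X=0) = (15/17, 2/17) → H(Y|X=0) = 0.522559
  X=1: P(X=1) = 2/7, P(Y|X=1) = (3/10, 7/10) → H(Y|X=1) = 0.881291
  X=2: P(X=2) = 2/35, P(Y|X=2) = (1, 0) → H(Y|X=2) = 0.000000
  X=3: P(X=3) = 6/35, P(Y|X=3) = (0, 1) → H(Y|X=3) = 0.000000
H(Y|X) = (17/35)·0.522559 + (2/7)·0.881291 + (2/35)·0.000000 + (6/35)·0.000000 = 0.5056 bits

H(X,Y) = -Σ_{x,y} P(x,y) log₂ P(x,y). Per-cell terms -P(x,y)·log₂P(x,y):
  X=0: 0.523882, 0.235959
  X=1: 0.303799, 0.464386
  X=2: 0.235959, 0.000000
  X=3: 0.000000, 0.436169
  (cells with P = 0 contribute 0)
Sum of the 8 terms: H(X,Y) = 2.2002 bits

Chain rule check:
  H(X) + H(Y|X) = 1.6945 + 0.5056 = 2.2001 bits
  H(X,Y) = 2.2002 bits
✓ Chain rule verified (Δ = 0.0001 is 4-dp rounding noise: each of the three values was rounded independently).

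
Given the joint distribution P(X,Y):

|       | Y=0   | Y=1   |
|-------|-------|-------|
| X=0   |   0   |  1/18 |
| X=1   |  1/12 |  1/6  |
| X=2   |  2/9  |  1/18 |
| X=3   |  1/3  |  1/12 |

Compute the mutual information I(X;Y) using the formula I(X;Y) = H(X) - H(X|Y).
0.2127 bits

I(X;Y) = H(X) - H(X|Y)

Marginal of X (row sums):
  P(X=0) = 0 + 1/18 = 1/18
  P(X=1) = 1/12 + 1/6 = 1/4
  P(X=2) = 2/9 + 1/18 = 5/18
  P(X=3) = 1/3 + 1/12 = 5/12
H(X) = -[(1/18)·log₂(1/18) + (1/4)·log₂(1/4) + (5/18)·log₂(5/18) + (5/12)·log₂(5/12)]
  = 0.231663 + 0.500000 + 0.513332 + 0.526264 = 1.77126 bits

Marginal of Y (column sums):
  P(Y=0) = 0 + 1/12 + 2/9 + 1/3 = 23/36
  P(Y=1) = 1/18 + 1/6 + 1/18 + 1/12 = 13/36
H(X|Y) = Σ_y P(y)·H(X|Y=y):
  Y=0: P(Y=0) = 23/36, P(X|Y=0) = (0, 3/23, 8/23, 12/23) → H(X|Y=0) = 1.402934
  Y=1: P(Y=1) = 13/36, P(X|Y=1) = (2/13, 6/13, 2/13, 3/13) → H(X|Y=1) = 1.833927
H(X|Y) = (23/36)·1.402934 + (13/36)·1.833927 = 1.55857 bits

I(X;Y) = H(X) - H(X|Y) = 1.77126 - 1.55857 = 0.2127 bits

Cross-check via I(X;Y) = H(X) + H(Y) - H(X,Y): computing H(Y) from the column sums and H(X,Y) from the 8 cells in the same way gives H(Y) = 0.94360 bits and H(X,Y) = 2.50217 bits, so
I(X;Y) = 1.77126 + 0.94360 - 2.50217 = 0.2127 bits ✓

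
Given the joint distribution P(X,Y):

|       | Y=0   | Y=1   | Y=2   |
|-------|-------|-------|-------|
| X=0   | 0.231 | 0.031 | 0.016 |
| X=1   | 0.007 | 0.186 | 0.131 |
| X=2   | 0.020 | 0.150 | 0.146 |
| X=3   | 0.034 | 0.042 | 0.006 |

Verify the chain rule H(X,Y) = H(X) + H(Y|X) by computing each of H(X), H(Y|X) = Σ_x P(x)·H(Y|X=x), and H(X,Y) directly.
H(X) = 1.8613 bits, H(Y|X) = 1.0944 bits, H(X,Y) = 2.9557 bits

Marginal of X (row sums):
  P(X=0) = 0.231 + 0.031 + 0.016 = 0.278
  P(X=1) = 0.007 + 0.186 + 0.131 = 0.324
  P(X=2) = 0.020 + 0.150 + 0.146 = 0.316
  P(X=3) = 0.034 + 0.042 + 0.006 = 0.082
H(X) = -[0.278·log₂(0.278) + 0.324·log₂(0.324) + 0.316·log₂(0.316) + 0.082·log₂(0.082)]
  = 0.51342 + 0.52680 + 0.52519 + 0.29588 = 1.8613 bits

H(Y|X) = Σ_x P(x)·H(Y|X=x):
  X=0: P(X=0) = 0.278, P(Y|X=0) = (231/278, 31/278, 8/139) → H(Y|X=0) = 0.81198
  X=1: P(X=1) = 0.324, P(Y|X=1) = (7/324, 31/54, 131/324) → H(Y|X=1) = 1.10740
  X=2: P(X=2) = 0.316, P(Y|X=2) = (5/79, 75/158, 73/158) → H(Y|X=2) = 1.27696
  X=3: P(X=3) = 0.082, P(Y|X=3) = (17/41, 21/41, 3/41) → H(Y|X=3) = 1.29705
H(Y|X) = 0.278·0.81198 + 0.324·1.10740 + 0.316·1.27696 + 0.082·1.29705 = 1.0944 bits

H(X,Y) = -Σ_{x,y} P(x,y) log₂ P(x,y). Per-cell terms -P(x,y)·log₂P(x,y):
  X=0: 0.48834, 0.15536, 0.09545
  X=1: 0.05011, 0.45135, 0.38414
  X=2: 0.11288, 0.41054, 0.40529
  X=3: 0.16586, 0.19209, 0.04428
Sum of the 12 terms: H(X,Y) = 2.9557 bits

Chain rule check:
  H(X) + H(Y|X) = 1.8613 + 1.0944 = 2.9557 bits
  H(X,Y) = 2.9557 bits
✓ Chain rule verified.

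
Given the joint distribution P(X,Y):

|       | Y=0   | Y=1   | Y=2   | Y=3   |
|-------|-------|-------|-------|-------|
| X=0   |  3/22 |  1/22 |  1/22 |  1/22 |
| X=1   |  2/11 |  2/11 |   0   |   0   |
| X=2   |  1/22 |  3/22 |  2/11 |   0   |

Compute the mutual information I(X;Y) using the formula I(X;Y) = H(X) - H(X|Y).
0.3863 bits

I(X;Y) = H(X) - H(X|Y)

Marginal of X (row sums):
  P(X=0) = 3/22 + 1/22 + 1/22 + 1/22 = 3/11
  P(X=1) = 2/11 + 2/11 + 0 + 0 = 4/11
  P(X=2) = 1/22 + 3/22 + 2/11 + 0 = 4/11
H(X) = -[(3/11)·log₂(3/11) + (4/11)·log₂(4/11) + (4/11)·log₂(4/11)]
  = 0.51122 + 0.53070 + 0.53070 = 1.57262 bits

Marginal of Y (column sums):
  P(Y=0) = 3/22 + 2/11 + 1/22 = 4/11
  P(Y=1) = 1/22 + 2/11 + 3/22 = 4/11
  P(Y=2) = 1/22 + 0 + 2/11 = 5/22
  P(Y=3) = 1/22 + 0 + 0 = 1/22
H(X|Y) = Σ_y P(y)·H(X|Y=y):
  Y=0: P(Y=0) = 4/11, P(X|Y=0) = (3/8, 1/2, 1/8) → H(X|Y=0) = 1.40564
  Y=1: P(Y=1) = 4/11, P(X|Y=1) = (1/8, 1/2, 3/8) → H(X|Y=1) = 1.40564
  Y=2: P(Y=2) = 5/22, P(X|Y=2) = (1/5, 0, 4/5) → H(X|Y=2) = 0.72193
  Y=3: P(Y=3) = 1/22, P(X|Y=3) = (1, 0, 0) → H(X|Y=3) = 0.00000
H(X|Y) = (4/11)·1.40564 + (4/11)·1.40564 + (5/22)·0.72193 + (1/22)·0.00000 = 1.18636 bits

I(X;Y) = H(X) - H(X|Y) = 1.57262 - 1.18636 = 0.3863 bits

Cross-check via I(X;Y) = H(X) + H(Y) - H(X,Y): computing H(Y) from the column sums and H(X,Y) from the 12 cells in the same way gives H(Y) = 1.74990 bits and H(X,Y) = 2.93626 bits, so
I(X;Y) = 1.57262 + 1.74990 - 2.93626 = 0.3863 bits ✓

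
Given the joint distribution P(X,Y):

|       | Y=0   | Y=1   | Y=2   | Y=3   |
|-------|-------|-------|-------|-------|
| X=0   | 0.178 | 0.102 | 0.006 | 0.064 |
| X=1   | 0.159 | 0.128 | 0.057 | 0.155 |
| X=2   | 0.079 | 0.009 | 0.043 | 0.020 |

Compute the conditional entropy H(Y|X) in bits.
1.7473 bits

H(Y|X) = H(X,Y) - H(X)

H(X,Y) = -Σ_{x,y} P(x,y) log₂ P(x,y). Per-cell terms -P(x,y)·log₂P(x,y):
  X=0: 0.44323, 0.33592, 0.04428, 0.25381
  X=1: 0.42181, 0.37962, 0.23557, 0.41690
  X=2: 0.28930, 0.06116, 0.19520, 0.11288
Sum of the 12 terms: H(X,Y) = 3.1897 bits

Marginal of X (row sums):
  P(X=0) = 0.178 + 0.102 + 0.006 + 0.064 = 0.350
  P(X=1) = 0.159 + 0.128 + 0.057 + 0.155 = 0.499
  P(X=2) = 0.079 + 0.009 + 0.043 + 0.020 = 0.151
H(X) = -[0.350·log₂(0.350) + 0.499·log₂(0.499) + 0.151·log₂(0.151)]
  = 0.53010 + 0.50044 + 0.41183 = 1.4424 bits

H(Y|X) = H(X,Y) - H(X) = 3.1897 - 1.4424 = 1.7473 bits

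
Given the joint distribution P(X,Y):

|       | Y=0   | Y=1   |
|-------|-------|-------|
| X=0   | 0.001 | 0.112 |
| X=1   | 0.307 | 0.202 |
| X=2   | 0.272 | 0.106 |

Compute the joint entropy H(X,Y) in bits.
2.2070 bits

H(X,Y) = -Σ_{x,y} P(x,y) log₂ P(x,y). Per-cell terms -P(x,y)·log₂P(x,y):
  X=0: 0.00997, 0.35374
  X=1: 0.52303, 0.46613
  X=2: 0.51090, 0.34321
Sum of the 6 terms: H(X,Y) = 2.2070 bits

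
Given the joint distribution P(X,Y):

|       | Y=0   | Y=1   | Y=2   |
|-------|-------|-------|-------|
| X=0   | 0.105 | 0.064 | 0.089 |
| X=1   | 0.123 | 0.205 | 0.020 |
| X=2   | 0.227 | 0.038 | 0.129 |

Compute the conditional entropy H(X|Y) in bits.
1.3725 bits

H(X|Y) = H(X,Y) - H(Y)

H(X,Y) = -Σ_{x,y} P(x,y) log₂ P(x,y). Per-cell terms -P(x,y)·log₂P(x,y):
  X=0: 0.3414, 0.2538, 0.3106
  X=1: 0.3719, 0.4687, 0.1129
  X=2: 0.4856, 0.1793, 0.3811
Sum of the 9 terms: H(X,Y) = 2.9053 bits

Marginal of Y (column sums):
  P(Y=0) = 0.105 + 0.123 + 0.227 = 0.455
  P(Y=1) = 0.064 + 0.205 + 0.038 = 0.307
  P(Y=2) = 0.089 + 0.020 + 0.129 = 0.238
H(Y) = -[0.455·log₂(0.455) + 0.307·log₂(0.307) + 0.238·log₂(0.238)]
  = 0.5169 + 0.5230 + 0.4929 = 1.5328 bits

H(X|Y) = H(X,Y) - H(Y) = 2.9053 - 1.5328 = 1.3725 bits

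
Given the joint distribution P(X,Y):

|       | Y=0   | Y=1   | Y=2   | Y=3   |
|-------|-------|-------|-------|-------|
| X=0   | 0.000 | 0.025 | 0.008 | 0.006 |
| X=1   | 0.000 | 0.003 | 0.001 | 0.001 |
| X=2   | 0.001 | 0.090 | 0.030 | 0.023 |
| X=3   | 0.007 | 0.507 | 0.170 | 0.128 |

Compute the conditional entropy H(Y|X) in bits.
1.3715 bits

H(Y|X) = H(X,Y) - H(X)

H(X,Y) = -Σ_{x,y} P(x,y) log₂ P(x,y). Per-cell terms -P(x,y)·log₂P(x,y):
  X=0: 0.000000, 0.133048, 0.055726, 0.044285
  X=1: 0.000000, 0.025142, 0.009966, 0.009966
  X=2: 0.009966, 0.312654, 0.151767, 0.125171
  X=3: 0.050109, 0.496831, 0.434587, 0.379620
  (cells with P = 0 contribute 0)
Sum of the 16 terms: H(X,Y) = 2.23884 bits

Marginal of X (row sums):
  P(X=0) = 0.000 + 0.025 + 0.008 + 0.006 = 0.039
  P(X=1) = 0.000 + 0.003 + 0.001 + 0.001 = 0.005
  P(X=2) = 0.001 + 0.090 + 0.030 + 0.023 = 0.144
  P(X=3) = 0.007 + 0.507 + 0.170 + 0.128 = 0.812
H(X) = -[0.039·log₂(0.039) + 0.005·log₂(0.005) + 0.144·log₂(0.144) + 0.812·log₂(0.812)]
  = 0.182535 + 0.038219 + 0.402604 + 0.243964 = 0.86732 bits

H(Y|X) = H(X,Y) - H(X) = 2.23884 - 0.86732 = 1.3715 bits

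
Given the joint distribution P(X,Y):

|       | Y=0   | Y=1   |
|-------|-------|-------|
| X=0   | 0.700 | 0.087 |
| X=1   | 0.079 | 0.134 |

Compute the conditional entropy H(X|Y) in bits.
0.5826 bits

H(X|Y) = H(X,Y) - H(Y)

H(X,Y) = -Σ_{x,y} P(x,y) log₂ P(x,y). Per-cell terms -P(x,y)·log₂P(x,y):
  X=0: 0.36020, 0.30649
  X=1: 0.28930, 0.38856
Sum of the 4 terms: H(X,Y) = 1.34455 bits

Marginal of Y (column sums):
  P(Y=0) = 0.700 + 0.079 = 0.779
  P(Y=1) = 0.087 + 0.134 = 0.221
H(Y) = -[0.779·log₂(0.779) + 0.221·log₂(0.221)]
  = 0.28068 + 0.48131 = 0.76199 bits

H(X|Y) = H(X,Y) - H(Y) = 1.34455 - 0.76199 = 0.5826 bits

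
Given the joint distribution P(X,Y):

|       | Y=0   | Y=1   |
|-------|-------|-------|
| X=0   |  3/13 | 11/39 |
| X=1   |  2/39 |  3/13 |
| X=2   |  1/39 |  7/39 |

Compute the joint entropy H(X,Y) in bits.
2.2915 bits

H(X,Y) = -Σ_{x,y} P(x,y) log₂ P(x,y). Per-cell terms -P(x,y)·log₂P(x,y):
  X=0: 0.4882, 0.5150
  X=1: 0.2198, 0.4882
  X=2: 0.1355, 0.4448
Sum of the 6 terms: H(X,Y) = 2.2915 bits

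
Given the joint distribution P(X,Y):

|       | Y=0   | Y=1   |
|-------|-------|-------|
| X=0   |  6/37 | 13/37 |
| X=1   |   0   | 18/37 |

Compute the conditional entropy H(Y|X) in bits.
0.4620 bits

H(Y|X) = H(X,Y) - H(X)

H(X,Y) = -Σ_{x,y} P(x,y) log₂ P(x,y). Per-cell terms -P(x,y)·log₂P(x,y):
  X=0: 0.4256, 0.5302
  X=1: 0.0000, 0.5057
  (cells with P = 0 contribute 0)
Sum of the 4 terms: H(X,Y) = 1.4615 bits

Marginal of X (row sums):
  P(X=0) = 6/37 + 13/37 = 19/37
  P(X=1) = 0 + 18/37 = 18/37
H(X) = -[(19/37)·log₂(19/37) + (18/37)·log₂(18/37)]
  = 0.4938 + 0.5057 = 0.9995 bits

H(Y|X) = H(X,Y) - H(X) = 1.4615 - 0.9995 = 0.4620 bits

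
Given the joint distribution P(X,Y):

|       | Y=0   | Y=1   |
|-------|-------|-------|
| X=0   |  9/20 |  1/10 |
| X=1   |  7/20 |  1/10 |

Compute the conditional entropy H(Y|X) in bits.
0.7201 bits

H(Y|X) = H(X,Y) - H(X)

H(X,Y) = -Σ_{x,y} P(x,y) log₂ P(x,y). Per-cell terms -P(x,y)·log₂P(x,y):
  X=0: 0.5184, 0.3322
  X=1: 0.5301, 0.3322
Sum of the 4 terms: H(X,Y) = 1.7129 bits

Marginal of X (row sums):
  P(X=0) = 9/20 + 1/10 = 11/20
  P(X=1) = 7/20 + 1/10 = 9/20
H(X) = -[(11/20)·log₂(11/20) + (9/20)·log₂(9/20)]
  = 0.4744 + 0.5184 = 0.9928 bits

H(Y|X) = H(X,Y) - H(X) = 1.7129 - 0.9928 = 0.7201 bits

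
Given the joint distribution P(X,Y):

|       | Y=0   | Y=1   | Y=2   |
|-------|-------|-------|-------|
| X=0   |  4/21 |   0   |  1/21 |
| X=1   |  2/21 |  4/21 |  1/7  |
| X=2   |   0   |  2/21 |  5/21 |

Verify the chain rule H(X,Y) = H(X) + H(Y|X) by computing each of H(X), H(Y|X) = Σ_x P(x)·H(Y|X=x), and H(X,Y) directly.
H(X) = 1.5452 bits, H(Y|X) = 1.1155 bits, H(X,Y) = 2.6607 bits

Marginal of X (row sums):
  P(X=0) = 4/21 + 0 + 1/21 = 5/21
  P(X=1) = 2/21 + 4/21 + 1/7 = 3/7
  P(X=2) = 0 + 2/21 + 5/21 = 1/3
H(X) = -[(5/21)·log₂(5/21) + (3/7)·log₂(3/7) + (1/3)·log₂(1/3)]
  = 0.492950 + 0.523882 + 0.528321 = 1.5452 bits

H(Y|X) = Σ_x P(x)·H(Y|X=x):
  X=0: P(X=0) = 5/21, P(Y|X=0) = (4/5, 0, 1/5) → H(Y|X=0) = 0.721928
  X=1: P(X=1) = 3/7, P(Y|X=1) = (2/9, 4/9, 1/3) → H(Y|X=1) = 1.530493
  X=2: P(X=2) = 1/3, P(Y|X=2) = (0, 2/7, 5/7) → H(Y|X=2) = 0.863121
H(Y|X) = (5/21)·0.721928 + (3/7)·1.530493 + (1/3)·0.863121 = 1.1155 bits

H(X,Y) = -Σ_{x,y} P(x,y) log₂ P(x,y). Per-cell terms -P(x,y)·log₂P(x,y):
  X=0: 0.455680, 0.000000, 0.209158
  X=1: 0.323078, 0.455680, 0.401051
  X=2: 0.000000, 0.323078, 0.492950
  (cells with P = 0 contribute 0)
Sum of the 9 terms: H(X,Y) = 2.6607 bits

Chain rule check:
  H(X) + H(Y|X) = 1.5452 + 1.1155 = 2.6607 bits
  H(X,Y) = 2.6607 bits
✓ Chain rule verified.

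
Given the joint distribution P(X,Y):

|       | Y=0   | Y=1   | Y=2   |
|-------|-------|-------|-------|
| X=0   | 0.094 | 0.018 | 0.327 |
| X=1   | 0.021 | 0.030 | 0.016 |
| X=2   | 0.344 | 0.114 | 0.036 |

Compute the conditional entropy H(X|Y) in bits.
0.9044 bits

H(X|Y) = H(X,Y) - H(Y)

H(X,Y) = -Σ_{x,y} P(x,y) log₂ P(x,y). Per-cell terms -P(x,y)·log₂P(x,y):
  X=0: 0.3207, 0.1043, 0.5273
  X=1: 0.1170, 0.1518, 0.0955
  X=2: 0.5296, 0.3571, 0.1727
Sum of the 9 terms: H(X,Y) = 2.3760 bits

Marginal of Y (column sums):
  P(Y=0) = 0.094 + 0.021 + 0.344 = 0.459
  P(Y=1) = 0.018 + 0.030 + 0.114 = 0.162
  P(Y=2) = 0.327 + 0.016 + 0.036 = 0.379
H(Y) = -[0.459·log₂(0.459) + 0.162·log₂(0.162) + 0.379·log₂(0.379)]
  = 0.5157 + 0.4254 + 0.5305 = 1.4716 bits

H(X|Y) = H(X,Y) - H(Y) = 2.3760 - 1.4716 = 0.9044 bits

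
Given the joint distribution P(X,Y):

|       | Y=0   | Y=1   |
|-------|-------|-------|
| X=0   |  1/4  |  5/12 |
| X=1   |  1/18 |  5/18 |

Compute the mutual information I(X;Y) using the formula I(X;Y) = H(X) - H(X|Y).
0.0350 bits

I(X;Y) = H(X) - H(X|Y)

Marginal of X (row sums):
  P(X=0) = 1/4 + 5/12 = 2/3
  P(X=1) = 1/18 + 5/18 = 1/3
H(X) = -[(2/3)·log₂(2/3) + (1/3)·log₂(1/3)]
  = 0.3900 + 0.5283 = 0.9183 bits

Marginal of Y (column sums):
  P(Y=0) = 1/4 + 1/18 = 11/36
  P(Y=1) = 5/12 + 5/18 = 25/36
H(X|Y) = Σ_y P(y)·H(X|Y=y):
  Y=0: P(Y=0) = 11/36, P(X|Y=0) = (9/11, 2/11) → H(X|Y=0) = 0.6840
  Y=1: P(Y=1) = 25/36, P(X|Y=1) = (3/5, 2/5) → H(X|Y=1) = 0.9710
H(X|Y) = (11/36)·0.6840 + (25/36)·0.9710 = 0.8833 bits

I(X;Y) = H(X) - H(X|Y) = 0.9183 - 0.8833 = 0.0350 bits

Cross-check via I(X;Y) = H(X) + H(Y) - H(X,Y): computing H(Y) from the column sums and H(X,Y) from the 4 cells in the same way gives H(Y) = 0.8880 bits and H(X,Y) = 1.7713 bits, so
I(X;Y) = 0.9183 + 0.8880 - 1.7713 = 0.0350 bits ✓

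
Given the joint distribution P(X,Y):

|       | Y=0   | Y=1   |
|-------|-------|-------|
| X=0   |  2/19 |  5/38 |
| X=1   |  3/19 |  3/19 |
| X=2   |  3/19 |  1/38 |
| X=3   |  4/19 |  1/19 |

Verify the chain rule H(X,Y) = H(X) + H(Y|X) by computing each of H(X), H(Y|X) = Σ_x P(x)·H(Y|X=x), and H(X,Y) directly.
H(X) = 1.9737 bits, H(Y|X) = 0.8495 bits, H(X,Y) = 2.8232 bits

Marginal of X (row sums):
  P(X=0) = 2/19 + 5/38 = 9/38
  P(X=1) = 3/19 + 3/19 = 6/19
  P(X=2) = 3/19 + 1/38 = 7/38
  P(X=3) = 4/19 + 1/19 = 5/19
H(X) = -[(9/38)·log₂(9/38) + (6/19)·log₂(6/19) + (7/38)·log₂(7/38) + (5/19)·log₂(5/19)]
  = 0.49216 + 0.52515 + 0.44958 + 0.50684 = 1.9737 bits

H(Y|X) = Σ_x P(x)·H(Y|X=x):
  X=0: P(X=0) = 9/38, P(Y|X=0) = (4/9, 5/9) → H(Y|X=0) = 0.99108
  X=1: P(X=1) = 6/19, P(Y|X=1) = (1/2, 1/2) → H(Y|X=1) = 1.00000
  X=2: P(X=2) = 7/38, P(Y|X=2) = (6/7, 1/7) → H(Y|X=2) = 0.59167
  X=3: P(X=3) = 5/19, P(Y|X=3) = (4/5, 1/5) → H(Y|X=3) = 0.72193
H(Y|X) = (9/38)·0.99108 + (6/19)·1.00000 + (7/38)·0.59167 + (5/19)·0.72193 = 0.8495 bits

H(X,Y) = -Σ_{x,y} P(x,y) log₂ P(x,y). Per-cell terms -P(x,y)·log₂P(x,y):
  X=0: 0.34189, 0.38500
  X=1: 0.42047, 0.42047
  X=2: 0.42047, 0.13810
  X=3: 0.47325, 0.22358
Sum of the 8 terms: H(X,Y) = 2.8232 bits

Chain rule check:
  H(X) + H(Y|X) = 1.9737 + 0.8495 = 2.8232 bits
  H(X,Y) = 2.8232 bits
✓ Chain rule verified.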